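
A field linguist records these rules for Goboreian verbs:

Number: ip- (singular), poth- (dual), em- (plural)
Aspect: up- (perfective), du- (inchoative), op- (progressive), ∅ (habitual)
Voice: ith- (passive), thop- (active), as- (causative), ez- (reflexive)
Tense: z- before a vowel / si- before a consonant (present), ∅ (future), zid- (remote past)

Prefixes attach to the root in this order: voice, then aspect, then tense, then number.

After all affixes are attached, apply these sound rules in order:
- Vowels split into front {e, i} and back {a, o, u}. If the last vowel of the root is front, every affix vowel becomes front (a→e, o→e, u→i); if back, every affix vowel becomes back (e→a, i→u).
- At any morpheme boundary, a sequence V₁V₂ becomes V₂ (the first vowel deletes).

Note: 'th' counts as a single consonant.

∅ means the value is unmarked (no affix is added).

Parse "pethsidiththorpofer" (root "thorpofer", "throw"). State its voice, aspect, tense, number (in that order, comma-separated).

Segment: poth-si-du-ith-thorpofer.
voice: ith- → passive.
aspect: du- → inchoative.
tense: z/si- → present.
number: poth- → dual.

passive, inchoative, present, dual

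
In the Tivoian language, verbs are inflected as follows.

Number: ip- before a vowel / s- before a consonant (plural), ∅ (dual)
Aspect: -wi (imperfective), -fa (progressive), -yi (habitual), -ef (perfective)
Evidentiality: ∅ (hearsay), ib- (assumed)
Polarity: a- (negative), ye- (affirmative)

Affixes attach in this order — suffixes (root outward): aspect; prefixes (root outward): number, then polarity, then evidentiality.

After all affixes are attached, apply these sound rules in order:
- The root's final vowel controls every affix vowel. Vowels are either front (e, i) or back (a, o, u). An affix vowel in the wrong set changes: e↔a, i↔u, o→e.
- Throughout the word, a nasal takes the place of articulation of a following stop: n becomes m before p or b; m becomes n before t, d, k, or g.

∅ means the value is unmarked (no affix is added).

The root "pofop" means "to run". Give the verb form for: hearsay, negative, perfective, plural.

Attach number plural s- (before consonant 'p') → spofop.
Attach aspect perfective -ef → spofopef.
Attach polarity negative a- → aspofopef.
evidentiality = hearsay: zero marking, form stays aspofopef.
Apply vowel harmony: aspofopef → aspofopaf.
Nasal assimilation: no change.

aspofopaf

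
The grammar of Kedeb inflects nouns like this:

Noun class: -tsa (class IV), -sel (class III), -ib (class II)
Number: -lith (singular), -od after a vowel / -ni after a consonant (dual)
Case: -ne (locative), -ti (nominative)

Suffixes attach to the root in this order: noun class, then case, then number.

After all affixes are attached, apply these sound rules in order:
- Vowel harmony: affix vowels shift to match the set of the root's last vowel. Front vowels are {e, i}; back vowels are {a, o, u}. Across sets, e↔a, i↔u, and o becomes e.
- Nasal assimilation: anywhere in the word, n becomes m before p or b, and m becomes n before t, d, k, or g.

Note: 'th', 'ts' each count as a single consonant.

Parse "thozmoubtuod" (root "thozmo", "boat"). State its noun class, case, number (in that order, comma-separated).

Segment: thozmo-ib-ti-od.
noun class: -ib → class II.
case: -ti → nominative.
number: -od/ni → dual.

class II, nominative, dual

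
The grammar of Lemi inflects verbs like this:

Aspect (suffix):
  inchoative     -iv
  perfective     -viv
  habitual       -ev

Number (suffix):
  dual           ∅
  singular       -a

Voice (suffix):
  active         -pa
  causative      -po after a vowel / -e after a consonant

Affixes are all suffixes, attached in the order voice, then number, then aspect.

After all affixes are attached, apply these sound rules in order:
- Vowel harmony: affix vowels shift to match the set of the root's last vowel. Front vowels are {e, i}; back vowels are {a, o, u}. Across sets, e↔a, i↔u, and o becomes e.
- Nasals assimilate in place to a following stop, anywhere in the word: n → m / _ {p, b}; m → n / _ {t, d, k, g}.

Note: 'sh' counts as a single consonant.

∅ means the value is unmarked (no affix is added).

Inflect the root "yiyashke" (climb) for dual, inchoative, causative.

Attach voice causative -po (after vowel 'e') → yiyashkepo.
number = dual: zero marking, form stays yiyashkepo.
Attach aspect inchoative -iv → yiyashkepoiv.
Apply vowel harmony: yiyashkepoiv → yiyashkepeiv.
Nasal assimilation: no change.

yiyashkepeiv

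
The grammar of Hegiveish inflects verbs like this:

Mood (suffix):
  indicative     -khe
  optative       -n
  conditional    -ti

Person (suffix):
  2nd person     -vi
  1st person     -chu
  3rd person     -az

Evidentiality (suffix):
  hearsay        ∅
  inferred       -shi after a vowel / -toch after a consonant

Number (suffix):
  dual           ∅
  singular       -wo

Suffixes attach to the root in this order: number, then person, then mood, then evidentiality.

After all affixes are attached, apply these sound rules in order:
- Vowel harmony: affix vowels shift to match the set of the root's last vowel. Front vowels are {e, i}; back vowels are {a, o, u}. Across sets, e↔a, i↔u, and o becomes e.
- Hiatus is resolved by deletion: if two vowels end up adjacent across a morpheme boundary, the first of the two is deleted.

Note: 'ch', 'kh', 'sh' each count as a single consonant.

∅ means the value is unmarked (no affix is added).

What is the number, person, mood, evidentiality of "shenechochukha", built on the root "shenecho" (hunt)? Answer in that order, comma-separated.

dual, 1st person, indicative, hearsay

Segment: shenecho-chu-khe.
number: ∅ → dual.
person: -chu → 1st person.
mood: -khe → indicative.
evidentiality: ∅ → hearsay.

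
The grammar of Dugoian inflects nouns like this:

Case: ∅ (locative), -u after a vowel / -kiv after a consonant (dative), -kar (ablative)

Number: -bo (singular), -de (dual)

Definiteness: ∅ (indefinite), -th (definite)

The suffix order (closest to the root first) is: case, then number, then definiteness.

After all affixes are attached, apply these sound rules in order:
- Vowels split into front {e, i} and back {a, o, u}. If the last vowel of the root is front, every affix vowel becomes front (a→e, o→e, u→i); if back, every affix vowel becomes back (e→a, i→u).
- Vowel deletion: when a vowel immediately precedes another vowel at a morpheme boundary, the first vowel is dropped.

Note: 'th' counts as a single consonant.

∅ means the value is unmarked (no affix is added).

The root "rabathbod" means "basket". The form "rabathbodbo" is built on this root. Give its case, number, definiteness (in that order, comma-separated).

Segment: rabathbod-bo.
case: ∅ → locative.
number: -bo → singular.
definiteness: ∅ → indefinite.

locative, singular, indefinite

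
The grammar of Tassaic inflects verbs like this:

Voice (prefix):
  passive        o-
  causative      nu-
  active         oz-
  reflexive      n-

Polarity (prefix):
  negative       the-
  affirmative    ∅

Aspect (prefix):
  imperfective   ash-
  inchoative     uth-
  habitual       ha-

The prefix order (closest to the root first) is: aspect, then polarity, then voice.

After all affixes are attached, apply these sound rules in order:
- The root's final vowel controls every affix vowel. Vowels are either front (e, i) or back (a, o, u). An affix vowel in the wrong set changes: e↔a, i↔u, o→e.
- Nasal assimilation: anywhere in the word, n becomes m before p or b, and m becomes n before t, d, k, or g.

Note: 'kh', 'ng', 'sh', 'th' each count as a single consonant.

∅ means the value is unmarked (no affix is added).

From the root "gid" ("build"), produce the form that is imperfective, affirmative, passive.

Attach aspect imperfective ash- → ashgid.
polarity = affirmative: zero marking, form stays ashgid.
Attach voice passive o- → oashgid.
Apply vowel harmony: oashgid → eeshgid.
Nasal assimilation: no change.

eeshgid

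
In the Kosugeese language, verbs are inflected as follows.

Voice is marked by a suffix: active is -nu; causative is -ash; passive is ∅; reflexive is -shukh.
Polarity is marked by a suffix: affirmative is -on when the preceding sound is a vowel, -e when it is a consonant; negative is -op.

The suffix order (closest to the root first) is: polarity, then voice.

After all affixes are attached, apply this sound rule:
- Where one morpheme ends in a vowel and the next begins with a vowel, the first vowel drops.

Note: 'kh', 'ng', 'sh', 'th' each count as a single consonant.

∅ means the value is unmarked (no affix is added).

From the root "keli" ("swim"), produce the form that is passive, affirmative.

Attach polarity affirmative -on (after vowel 'i') → kelion.
voice = passive: zero marking, form stays kelion.
Apply vowel deletion: kelion → kelon.

kelon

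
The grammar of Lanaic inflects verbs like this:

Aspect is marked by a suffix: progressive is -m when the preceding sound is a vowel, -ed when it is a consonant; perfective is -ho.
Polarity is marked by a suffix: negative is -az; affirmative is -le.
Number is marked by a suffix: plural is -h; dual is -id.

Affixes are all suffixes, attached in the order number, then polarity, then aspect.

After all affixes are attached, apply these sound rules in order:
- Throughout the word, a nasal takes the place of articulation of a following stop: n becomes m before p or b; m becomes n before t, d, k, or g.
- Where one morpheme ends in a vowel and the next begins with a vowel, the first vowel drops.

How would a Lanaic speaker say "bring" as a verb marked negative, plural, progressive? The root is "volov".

Attach number plural -h → volovh.
Attach polarity negative -az → volovhaz.
Attach aspect progressive -ed (after consonant 'z') → volovhazed.
Nasal assimilation: no change.
Vowel deletion: no change.

volovhazed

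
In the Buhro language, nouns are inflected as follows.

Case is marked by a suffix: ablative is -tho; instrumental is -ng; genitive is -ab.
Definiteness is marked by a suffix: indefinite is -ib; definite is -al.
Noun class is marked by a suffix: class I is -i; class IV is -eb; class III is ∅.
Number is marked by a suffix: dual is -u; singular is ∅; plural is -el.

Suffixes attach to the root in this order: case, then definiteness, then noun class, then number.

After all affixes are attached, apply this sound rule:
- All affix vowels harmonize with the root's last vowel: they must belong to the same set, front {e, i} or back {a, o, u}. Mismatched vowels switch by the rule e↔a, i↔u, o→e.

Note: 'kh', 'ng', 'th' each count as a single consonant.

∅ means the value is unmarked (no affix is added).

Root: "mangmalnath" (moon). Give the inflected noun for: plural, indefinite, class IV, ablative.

Attach case ablative -tho → mangmalnaththo.
Attach definiteness indefinite -ib → mangmalnaththoib.
Attach noun class class IV -eb → mangmalnaththoibeb.
Attach number plural -el → mangmalnaththoibebel.
Apply vowel harmony: mangmalnaththoibebel → mangmalnaththoubabal.

mangmalnaththoubabal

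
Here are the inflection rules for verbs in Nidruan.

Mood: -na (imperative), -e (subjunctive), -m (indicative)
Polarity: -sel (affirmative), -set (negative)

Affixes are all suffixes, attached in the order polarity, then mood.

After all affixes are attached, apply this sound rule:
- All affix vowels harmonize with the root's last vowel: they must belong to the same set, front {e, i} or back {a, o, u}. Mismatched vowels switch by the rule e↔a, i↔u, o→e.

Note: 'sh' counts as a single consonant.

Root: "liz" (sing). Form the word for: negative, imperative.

Attach polarity negative -set → lizset.
Attach mood imperative -na → lizsetna.
Apply vowel harmony: lizsetna → lizsetne.

lizsetne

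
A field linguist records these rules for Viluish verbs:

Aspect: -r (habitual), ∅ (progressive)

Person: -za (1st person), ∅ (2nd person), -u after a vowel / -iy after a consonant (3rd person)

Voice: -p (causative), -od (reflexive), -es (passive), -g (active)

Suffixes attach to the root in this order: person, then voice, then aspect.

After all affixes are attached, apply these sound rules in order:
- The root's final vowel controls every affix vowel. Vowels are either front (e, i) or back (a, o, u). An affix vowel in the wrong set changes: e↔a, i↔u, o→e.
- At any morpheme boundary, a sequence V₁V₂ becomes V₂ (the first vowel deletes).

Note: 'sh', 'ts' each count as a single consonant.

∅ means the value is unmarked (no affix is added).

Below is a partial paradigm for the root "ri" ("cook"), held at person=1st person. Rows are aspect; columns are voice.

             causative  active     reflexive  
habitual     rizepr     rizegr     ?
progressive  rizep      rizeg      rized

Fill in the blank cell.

rizedr

Attach person 1st person -za → riza.
Attach voice reflexive -od → rizaod.
Attach aspect habitual -r → rizaodr.
Apply vowel harmony: rizaodr → rizeedr.
Apply vowel deletion: rizeedr → rizedr.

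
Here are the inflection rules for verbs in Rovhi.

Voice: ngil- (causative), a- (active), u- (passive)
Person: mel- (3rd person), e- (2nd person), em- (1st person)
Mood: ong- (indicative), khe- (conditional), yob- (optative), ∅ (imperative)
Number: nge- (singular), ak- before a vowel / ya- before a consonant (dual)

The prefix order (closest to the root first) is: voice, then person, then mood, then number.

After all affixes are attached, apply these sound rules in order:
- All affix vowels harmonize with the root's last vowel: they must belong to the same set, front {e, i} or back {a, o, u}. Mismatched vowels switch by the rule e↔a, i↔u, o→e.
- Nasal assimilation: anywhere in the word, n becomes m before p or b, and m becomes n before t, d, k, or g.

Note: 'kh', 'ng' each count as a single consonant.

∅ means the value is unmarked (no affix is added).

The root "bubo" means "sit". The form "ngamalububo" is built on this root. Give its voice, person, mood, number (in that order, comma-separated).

passive, 3rd person, imperative, singular

Segment: nge-mel-u-bubo.
voice: u- → passive.
person: mel- → 3rd person.
mood: ∅ → imperative.
number: nge- → singular.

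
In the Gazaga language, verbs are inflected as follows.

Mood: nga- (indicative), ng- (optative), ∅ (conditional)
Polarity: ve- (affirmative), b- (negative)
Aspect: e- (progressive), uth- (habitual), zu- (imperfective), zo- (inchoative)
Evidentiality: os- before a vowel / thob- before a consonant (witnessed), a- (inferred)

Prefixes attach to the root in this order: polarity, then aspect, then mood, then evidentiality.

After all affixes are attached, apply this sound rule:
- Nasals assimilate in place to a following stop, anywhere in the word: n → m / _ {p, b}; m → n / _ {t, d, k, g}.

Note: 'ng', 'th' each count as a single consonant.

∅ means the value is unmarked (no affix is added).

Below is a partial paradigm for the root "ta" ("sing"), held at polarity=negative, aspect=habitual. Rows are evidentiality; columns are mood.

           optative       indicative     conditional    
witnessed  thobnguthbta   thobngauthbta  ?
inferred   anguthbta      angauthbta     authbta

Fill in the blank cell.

osuthbta

Attach polarity negative b- → bta.
Attach aspect habitual uth- → uthbta.
mood = conditional: zero marking, form stays uthbta.
Attach evidentiality witnessed os- (before vowel 'u') → osuthbta.
Nasal assimilation: no change.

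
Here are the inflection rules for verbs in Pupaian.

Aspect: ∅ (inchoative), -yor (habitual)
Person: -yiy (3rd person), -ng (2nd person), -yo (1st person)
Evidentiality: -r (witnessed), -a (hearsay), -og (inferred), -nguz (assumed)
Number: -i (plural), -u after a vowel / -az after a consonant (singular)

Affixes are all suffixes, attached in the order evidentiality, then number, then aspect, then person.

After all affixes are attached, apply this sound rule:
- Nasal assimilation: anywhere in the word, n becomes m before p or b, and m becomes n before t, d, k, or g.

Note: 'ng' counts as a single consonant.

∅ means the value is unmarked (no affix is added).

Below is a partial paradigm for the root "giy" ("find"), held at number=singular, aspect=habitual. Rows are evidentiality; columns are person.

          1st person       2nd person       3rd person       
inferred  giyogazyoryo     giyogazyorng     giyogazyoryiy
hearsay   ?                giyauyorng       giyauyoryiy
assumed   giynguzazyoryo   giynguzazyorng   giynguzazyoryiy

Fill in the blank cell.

giyauyoryo

Attach evidentiality hearsay -a → giya.
Attach number singular -u (after vowel 'a') → giyau.
Attach aspect habitual -yor → giyauyor.
Attach person 1st person -yo → giyauyoryo.
Nasal assimilation: no change.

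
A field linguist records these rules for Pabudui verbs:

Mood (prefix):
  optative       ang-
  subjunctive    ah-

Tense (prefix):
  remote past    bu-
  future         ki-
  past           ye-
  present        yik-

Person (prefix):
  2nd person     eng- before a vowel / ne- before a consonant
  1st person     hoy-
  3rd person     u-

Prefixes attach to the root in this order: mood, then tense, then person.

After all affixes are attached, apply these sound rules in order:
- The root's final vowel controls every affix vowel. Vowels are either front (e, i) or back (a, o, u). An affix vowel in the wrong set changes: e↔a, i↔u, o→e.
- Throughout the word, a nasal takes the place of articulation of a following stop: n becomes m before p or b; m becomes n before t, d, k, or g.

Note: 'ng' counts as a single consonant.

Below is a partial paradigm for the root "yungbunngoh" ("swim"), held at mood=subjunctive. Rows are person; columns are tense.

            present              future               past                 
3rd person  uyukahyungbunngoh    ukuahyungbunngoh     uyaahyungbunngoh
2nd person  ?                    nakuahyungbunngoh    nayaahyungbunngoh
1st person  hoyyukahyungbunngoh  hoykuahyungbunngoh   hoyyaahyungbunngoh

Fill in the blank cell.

Attach mood subjunctive ah- → ahyungbunngoh.
Attach tense present yik- → yikahyungbunngoh.
Attach person 2nd person ne- (before consonant 'y') → neyikahyungbunngoh.
Apply vowel harmony: neyikahyungbunngoh → nayukahyungbunngoh.
Nasal assimilation: no change.

nayukahyungbunngoh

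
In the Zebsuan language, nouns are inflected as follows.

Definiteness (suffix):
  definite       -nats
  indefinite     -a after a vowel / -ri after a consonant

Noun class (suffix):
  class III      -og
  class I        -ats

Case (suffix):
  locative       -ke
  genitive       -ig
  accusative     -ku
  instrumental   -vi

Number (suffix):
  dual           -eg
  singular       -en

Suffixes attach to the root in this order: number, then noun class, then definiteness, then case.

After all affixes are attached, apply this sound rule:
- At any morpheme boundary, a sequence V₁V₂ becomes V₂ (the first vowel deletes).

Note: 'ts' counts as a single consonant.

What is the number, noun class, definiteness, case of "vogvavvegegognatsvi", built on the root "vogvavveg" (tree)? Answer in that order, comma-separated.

Segment: vogvavveg-eg-og-nats-vi.
number: -eg → dual.
noun class: -og → class III.
definiteness: -nats → definite.
case: -vi → instrumental.

dual, class III, definite, instrumental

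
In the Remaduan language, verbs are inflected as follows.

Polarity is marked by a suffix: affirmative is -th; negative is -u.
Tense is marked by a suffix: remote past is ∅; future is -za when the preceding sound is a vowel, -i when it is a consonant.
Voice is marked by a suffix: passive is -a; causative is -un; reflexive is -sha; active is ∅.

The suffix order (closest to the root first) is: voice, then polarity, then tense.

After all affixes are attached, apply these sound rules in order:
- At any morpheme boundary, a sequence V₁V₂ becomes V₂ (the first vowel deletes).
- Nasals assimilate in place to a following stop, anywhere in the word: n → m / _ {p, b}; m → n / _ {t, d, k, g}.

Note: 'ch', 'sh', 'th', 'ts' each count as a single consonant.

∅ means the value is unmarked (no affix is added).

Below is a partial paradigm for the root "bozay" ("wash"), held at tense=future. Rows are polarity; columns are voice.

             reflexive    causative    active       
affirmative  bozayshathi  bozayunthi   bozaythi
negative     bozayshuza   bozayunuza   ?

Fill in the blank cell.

bozayuza

voice = active: zero marking, form stays bozay.
Attach polarity negative -u → bozayu.
Attach tense future -za (after vowel 'u') → bozayuza.
Vowel deletion: no change.
Nasal assimilation: no change.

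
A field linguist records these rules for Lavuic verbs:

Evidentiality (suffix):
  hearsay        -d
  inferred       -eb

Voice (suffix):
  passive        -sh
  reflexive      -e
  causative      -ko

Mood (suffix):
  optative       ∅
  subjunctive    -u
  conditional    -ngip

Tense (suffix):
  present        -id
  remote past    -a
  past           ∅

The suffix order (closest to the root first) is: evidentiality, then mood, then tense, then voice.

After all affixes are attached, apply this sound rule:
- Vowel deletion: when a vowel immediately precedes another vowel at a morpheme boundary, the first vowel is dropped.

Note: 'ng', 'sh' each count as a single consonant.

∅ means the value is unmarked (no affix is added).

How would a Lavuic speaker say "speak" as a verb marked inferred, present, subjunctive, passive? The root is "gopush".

gopushebidsh

Attach evidentiality inferred -eb → gopusheb.
Attach mood subjunctive -u → gopushebu.
Attach tense present -id → gopushebuid.
Attach voice passive -sh → gopushebuidsh.
Apply vowel deletion: gopushebuidsh → gopushebidsh.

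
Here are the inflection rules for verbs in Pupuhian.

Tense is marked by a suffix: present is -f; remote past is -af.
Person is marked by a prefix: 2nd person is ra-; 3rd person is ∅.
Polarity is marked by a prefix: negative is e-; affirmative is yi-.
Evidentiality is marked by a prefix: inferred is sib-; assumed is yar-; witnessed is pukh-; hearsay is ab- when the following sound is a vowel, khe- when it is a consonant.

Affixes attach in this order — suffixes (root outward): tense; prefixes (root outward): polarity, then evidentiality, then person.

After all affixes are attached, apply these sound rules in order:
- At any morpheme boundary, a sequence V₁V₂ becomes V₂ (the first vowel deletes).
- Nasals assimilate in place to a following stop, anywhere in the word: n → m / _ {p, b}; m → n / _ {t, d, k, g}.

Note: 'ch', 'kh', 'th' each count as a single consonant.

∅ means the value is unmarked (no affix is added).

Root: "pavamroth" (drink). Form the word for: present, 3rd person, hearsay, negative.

Attach polarity negative e- → epavamroth.
Attach evidentiality hearsay ab- (before vowel 'e') → abepavamroth.
person = 3rd person: zero marking, form stays abepavamroth.
Attach tense present -f → abepavamrothf.
Vowel deletion: no change.
Nasal assimilation: no change.

abepavamrothf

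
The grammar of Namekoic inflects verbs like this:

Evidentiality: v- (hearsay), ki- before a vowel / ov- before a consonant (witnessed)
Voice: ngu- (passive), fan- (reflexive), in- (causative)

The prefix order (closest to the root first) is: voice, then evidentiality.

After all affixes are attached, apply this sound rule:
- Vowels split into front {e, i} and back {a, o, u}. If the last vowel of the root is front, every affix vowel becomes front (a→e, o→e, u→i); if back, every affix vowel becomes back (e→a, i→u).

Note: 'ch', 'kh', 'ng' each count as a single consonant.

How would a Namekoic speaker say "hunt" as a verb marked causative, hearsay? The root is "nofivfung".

vunnofivfung

Attach voice causative in- → innofivfung.
Attach evidentiality hearsay v- → vinnofivfung.
Apply vowel harmony: vinnofivfung → vunnofivfung.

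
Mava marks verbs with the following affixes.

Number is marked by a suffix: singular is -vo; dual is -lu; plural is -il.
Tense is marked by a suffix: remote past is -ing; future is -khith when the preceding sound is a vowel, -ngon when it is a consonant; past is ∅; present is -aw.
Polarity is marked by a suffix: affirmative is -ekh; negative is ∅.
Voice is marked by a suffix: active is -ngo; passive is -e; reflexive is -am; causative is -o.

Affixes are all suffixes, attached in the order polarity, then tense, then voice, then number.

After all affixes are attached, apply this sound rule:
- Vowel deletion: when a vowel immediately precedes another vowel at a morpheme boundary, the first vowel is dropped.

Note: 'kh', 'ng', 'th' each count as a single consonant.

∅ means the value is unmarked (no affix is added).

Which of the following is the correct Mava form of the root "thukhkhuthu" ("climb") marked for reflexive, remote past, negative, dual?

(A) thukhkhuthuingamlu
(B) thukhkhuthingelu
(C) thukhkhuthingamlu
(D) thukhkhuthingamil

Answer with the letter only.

C

polarity = negative: zero marking, form stays thukhkhuthu.
Attach tense remote past -ing → thukhkhuthuing.
Attach voice reflexive -am → thukhkhuthuingam.
Attach number dual -lu → thukhkhuthuingamlu.
Apply vowel deletion: thukhkhuthuingamlu → thukhkhuthingamlu.
So the correct form is thukhkhuthingamlu, option (C).
(B) thukhkhuthingelu is wrong: it uses passive instead of reflexive for voice.
(A) thukhkhuthuingamlu is wrong: it fails to apply the sound rule(s).
(D) thukhkhuthingamil is wrong: it uses plural instead of dual for number.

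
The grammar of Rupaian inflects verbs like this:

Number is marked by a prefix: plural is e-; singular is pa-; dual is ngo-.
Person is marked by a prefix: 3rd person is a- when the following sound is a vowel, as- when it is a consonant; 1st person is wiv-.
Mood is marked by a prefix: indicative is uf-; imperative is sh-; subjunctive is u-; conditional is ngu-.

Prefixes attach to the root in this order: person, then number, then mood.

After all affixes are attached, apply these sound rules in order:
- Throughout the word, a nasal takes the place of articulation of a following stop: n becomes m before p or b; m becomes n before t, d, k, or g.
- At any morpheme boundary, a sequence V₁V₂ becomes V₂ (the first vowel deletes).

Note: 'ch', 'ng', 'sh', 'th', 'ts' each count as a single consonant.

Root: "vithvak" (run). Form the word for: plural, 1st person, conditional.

ngewivvithvak

Attach person 1st person wiv- → wivvithvak.
Attach number plural e- → ewivvithvak.
Attach mood conditional ngu- → nguewivvithvak.
Nasal assimilation: no change.
Apply vowel deletion: nguewivvithvak → ngewivvithvak.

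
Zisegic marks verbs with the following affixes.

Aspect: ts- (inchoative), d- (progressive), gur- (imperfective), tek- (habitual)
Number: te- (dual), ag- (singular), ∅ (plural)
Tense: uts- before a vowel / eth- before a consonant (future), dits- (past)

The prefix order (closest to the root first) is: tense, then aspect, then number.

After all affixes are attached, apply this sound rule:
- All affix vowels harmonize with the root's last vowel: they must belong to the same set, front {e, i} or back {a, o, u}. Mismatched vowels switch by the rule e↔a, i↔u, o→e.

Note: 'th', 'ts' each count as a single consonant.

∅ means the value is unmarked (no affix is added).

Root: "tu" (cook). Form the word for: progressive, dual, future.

Attach tense future eth- (before consonant 't') → ethtu.
Attach aspect progressive d- → dethtu.
Attach number dual te- → tedethtu.
Apply vowel harmony: tedethtu → tadathtu.

tadathtu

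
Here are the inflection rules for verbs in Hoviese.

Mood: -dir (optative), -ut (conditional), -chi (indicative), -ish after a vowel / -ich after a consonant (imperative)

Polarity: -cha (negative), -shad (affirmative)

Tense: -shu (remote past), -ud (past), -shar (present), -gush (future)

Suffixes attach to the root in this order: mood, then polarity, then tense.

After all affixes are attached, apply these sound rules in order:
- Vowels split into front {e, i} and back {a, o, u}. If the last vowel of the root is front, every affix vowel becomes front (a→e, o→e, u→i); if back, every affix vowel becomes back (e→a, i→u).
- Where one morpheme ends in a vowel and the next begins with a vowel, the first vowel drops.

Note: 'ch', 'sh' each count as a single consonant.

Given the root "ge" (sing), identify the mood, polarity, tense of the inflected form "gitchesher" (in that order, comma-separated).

Segment: ge-ut-cha-shar.
mood: -ut → conditional.
polarity: -cha → negative.
tense: -shar → present.

conditional, negative, present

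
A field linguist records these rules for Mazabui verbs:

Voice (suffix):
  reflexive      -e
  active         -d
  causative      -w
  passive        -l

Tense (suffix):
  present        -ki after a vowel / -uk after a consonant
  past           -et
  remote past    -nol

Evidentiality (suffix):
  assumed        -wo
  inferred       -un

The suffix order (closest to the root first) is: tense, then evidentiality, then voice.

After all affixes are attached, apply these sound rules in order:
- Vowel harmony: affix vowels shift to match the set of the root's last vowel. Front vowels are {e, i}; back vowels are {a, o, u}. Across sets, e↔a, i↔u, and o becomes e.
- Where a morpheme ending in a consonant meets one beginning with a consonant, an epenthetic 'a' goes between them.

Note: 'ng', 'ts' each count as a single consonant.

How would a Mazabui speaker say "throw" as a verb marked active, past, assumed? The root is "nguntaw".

nguntawatawod

Attach tense past -et → nguntawet.
Attach evidentiality assumed -wo → nguntawetwo.
Attach voice active -d → nguntawetwod.
Apply vowel harmony: nguntawetwod → nguntawatwod.
Apply epenthesis: nguntawatwod → nguntawatawod.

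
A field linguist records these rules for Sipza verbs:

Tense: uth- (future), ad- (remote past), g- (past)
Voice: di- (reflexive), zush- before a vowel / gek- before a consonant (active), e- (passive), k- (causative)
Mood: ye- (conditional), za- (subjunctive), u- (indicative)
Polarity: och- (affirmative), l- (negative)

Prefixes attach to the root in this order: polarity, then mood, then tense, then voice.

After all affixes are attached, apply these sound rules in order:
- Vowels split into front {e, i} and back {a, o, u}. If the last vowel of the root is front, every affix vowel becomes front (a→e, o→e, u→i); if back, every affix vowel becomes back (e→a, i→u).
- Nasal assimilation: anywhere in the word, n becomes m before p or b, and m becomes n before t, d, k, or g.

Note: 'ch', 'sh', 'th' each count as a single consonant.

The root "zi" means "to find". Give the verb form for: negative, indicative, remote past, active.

zishedilzi

Attach polarity negative l- → lzi.
Attach mood indicative u- → ulzi.
Attach tense remote past ad- → adulzi.
Attach voice active zush- (before vowel 'a') → zushadulzi.
Apply vowel harmony: zushadulzi → zishedilzi.
Nasal assimilation: no change.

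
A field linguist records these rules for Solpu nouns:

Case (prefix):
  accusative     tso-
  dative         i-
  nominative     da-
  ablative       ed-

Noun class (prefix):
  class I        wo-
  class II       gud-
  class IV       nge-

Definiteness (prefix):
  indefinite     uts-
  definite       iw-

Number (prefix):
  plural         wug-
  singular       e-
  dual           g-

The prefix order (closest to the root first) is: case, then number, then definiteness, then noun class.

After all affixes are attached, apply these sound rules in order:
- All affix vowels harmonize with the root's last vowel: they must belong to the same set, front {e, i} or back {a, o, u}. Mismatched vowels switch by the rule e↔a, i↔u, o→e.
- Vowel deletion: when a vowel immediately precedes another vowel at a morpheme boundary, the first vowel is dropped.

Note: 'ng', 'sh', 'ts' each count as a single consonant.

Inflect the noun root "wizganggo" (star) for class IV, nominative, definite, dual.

Attach case nominative da- → dawizganggo.
Attach number dual g- → gdawizganggo.
Attach definiteness definite iw- → iwgdawizganggo.
Attach noun class class IV nge- → ngeiwgdawizganggo.
Apply vowel harmony: ngeiwgdawizganggo → ngauwgdawizganggo.
Apply vowel deletion: ngauwgdawizganggo → nguwgdawizganggo.

nguwgdawizganggo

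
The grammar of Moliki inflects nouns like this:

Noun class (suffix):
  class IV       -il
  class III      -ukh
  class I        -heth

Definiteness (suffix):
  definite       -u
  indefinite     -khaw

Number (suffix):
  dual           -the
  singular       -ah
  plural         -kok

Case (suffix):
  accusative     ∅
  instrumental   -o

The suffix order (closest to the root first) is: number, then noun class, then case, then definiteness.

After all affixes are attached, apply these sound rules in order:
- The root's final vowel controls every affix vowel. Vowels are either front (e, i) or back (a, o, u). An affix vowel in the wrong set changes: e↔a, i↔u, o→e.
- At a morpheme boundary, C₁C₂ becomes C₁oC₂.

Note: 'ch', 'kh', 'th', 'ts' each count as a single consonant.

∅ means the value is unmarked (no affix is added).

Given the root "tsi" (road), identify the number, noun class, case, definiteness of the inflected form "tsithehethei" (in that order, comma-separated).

dual, class I, instrumental, definite

Segment: tsi-the-heth-o-u.
number: -the → dual.
noun class: -heth → class I.
case: -o → instrumental.
definiteness: -u → definite.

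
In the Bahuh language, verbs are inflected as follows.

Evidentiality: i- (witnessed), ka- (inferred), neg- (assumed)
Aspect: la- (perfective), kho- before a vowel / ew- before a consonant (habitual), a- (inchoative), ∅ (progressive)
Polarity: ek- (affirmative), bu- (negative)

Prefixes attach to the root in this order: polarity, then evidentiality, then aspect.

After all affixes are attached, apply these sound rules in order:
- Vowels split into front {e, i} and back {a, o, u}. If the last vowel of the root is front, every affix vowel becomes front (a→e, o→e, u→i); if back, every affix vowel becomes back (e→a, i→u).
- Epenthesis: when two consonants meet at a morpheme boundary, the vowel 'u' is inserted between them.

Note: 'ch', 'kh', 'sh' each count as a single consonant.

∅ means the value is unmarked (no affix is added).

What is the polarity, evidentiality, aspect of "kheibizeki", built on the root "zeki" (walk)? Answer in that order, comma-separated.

Segment: kho-i-bu-zeki.
polarity: bu- → negative.
evidentiality: i- → witnessed.
aspect: kho/ew- → habitual.

negative, witnessed, habitual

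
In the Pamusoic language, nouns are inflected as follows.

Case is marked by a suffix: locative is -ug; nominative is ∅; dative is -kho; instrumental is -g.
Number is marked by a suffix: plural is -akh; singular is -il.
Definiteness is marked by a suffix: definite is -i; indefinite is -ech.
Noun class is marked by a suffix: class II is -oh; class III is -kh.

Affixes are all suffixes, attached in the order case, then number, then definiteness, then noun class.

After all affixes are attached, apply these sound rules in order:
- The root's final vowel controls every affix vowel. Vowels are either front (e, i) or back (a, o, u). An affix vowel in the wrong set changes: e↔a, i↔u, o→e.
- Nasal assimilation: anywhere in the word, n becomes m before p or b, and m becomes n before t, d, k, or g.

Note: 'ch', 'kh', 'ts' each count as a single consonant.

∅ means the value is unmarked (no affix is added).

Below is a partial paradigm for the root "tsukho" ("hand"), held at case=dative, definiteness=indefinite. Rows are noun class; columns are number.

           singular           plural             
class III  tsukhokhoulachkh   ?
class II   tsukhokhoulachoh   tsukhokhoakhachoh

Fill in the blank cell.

tsukhokhoakhachkh

Attach case dative -kho → tsukhokho.
Attach number plural -akh → tsukhokhoakh.
Attach definiteness indefinite -ech → tsukhokhoakhech.
Attach noun class class III -kh → tsukhokhoakhechkh.
Apply vowel harmony: tsukhokhoakhechkh → tsukhokhoakhachkh.
Nasal assimilation: no change.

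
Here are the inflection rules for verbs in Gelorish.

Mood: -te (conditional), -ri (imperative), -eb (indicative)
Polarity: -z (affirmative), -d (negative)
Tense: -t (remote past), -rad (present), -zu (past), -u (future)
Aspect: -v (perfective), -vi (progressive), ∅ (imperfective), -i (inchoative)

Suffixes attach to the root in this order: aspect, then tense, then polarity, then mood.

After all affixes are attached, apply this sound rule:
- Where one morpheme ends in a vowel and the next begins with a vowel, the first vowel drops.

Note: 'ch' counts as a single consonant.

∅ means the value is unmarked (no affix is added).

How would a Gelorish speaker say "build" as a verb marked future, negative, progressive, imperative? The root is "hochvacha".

Attach aspect progressive -vi → hochvachavi.
Attach tense future -u → hochvachaviu.
Attach polarity negative -d → hochvachaviud.
Attach mood imperative -ri → hochvachaviudri.
Apply vowel deletion: hochvachaviudri → hochvachavudri.

hochvachavudri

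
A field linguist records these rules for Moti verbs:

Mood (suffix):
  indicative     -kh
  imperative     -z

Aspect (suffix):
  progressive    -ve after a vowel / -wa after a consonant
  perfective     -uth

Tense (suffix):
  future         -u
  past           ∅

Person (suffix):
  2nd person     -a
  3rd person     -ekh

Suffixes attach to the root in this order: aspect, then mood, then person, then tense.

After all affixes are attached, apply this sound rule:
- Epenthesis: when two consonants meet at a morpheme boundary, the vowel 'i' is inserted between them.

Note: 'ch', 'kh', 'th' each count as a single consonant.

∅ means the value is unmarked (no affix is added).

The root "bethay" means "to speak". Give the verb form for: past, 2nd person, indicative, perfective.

bethayuthikha

Attach aspect perfective -uth → bethayuth.
Attach mood indicative -kh → bethayuthkh.
Attach person 2nd person -a → bethayuthkha.
tense = past: zero marking, form stays bethayuthkha.
Apply epenthesis: bethayuthkha → bethayuthikha.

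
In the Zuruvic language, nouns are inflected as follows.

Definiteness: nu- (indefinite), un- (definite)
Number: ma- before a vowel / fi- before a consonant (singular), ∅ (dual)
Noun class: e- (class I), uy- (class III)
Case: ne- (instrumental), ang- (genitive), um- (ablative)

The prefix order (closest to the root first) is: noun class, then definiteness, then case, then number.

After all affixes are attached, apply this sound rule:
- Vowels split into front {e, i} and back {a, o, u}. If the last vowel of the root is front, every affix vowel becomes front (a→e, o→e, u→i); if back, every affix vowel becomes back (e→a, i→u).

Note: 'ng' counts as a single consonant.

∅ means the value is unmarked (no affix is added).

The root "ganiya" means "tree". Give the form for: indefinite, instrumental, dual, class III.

Attach noun class class III uy- → uyganiya.
Attach definiteness indefinite nu- → nuuyganiya.
Attach case instrumental ne- → nenuuyganiya.
number = dual: zero marking, form stays nenuuyganiya.
Apply vowel harmony: nenuuyganiya → nanuuyganiya.

nanuuyganiya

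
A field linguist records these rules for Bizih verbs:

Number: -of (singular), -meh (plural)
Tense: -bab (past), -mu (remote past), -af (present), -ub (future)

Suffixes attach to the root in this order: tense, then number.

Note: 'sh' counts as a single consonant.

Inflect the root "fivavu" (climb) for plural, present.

fivavuafmeh

Attach tense present -af → fivavuaf.
Attach number plural -meh → fivavuafmeh.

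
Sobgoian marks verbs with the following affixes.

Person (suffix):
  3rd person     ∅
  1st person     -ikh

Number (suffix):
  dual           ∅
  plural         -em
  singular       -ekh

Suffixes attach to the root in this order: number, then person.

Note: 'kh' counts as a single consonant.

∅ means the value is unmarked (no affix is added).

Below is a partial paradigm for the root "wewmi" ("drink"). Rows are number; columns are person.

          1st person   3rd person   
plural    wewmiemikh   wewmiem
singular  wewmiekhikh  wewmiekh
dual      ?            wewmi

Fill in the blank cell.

number = dual: zero marking, form stays wewmi.
Attach person 1st person -ikh → wewmiikh.

wewmiikh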